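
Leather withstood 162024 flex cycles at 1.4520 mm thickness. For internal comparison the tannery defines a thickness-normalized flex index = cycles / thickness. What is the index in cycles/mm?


Formula: Index = cycles / thickness
Substituting: Index = 162024 / 1.4520
Result: 111586.7769 cycles/mm


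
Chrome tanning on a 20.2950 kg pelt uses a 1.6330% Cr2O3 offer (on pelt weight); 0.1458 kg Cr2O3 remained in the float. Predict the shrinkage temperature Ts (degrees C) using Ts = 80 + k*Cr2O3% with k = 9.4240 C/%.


Offered = pelt * offer_pct / 100 = 20.2950 * 1.6330 / 100 = 0.3314 kg
Uptake = offered - residual = 0.3314 - 0.1458 = 0.1856 kg
Cr2O3% on pelt = uptake / pelt * 100 = 0.1856 / 20.2950 * 100 = 0.9146 %
Ts = 80 + k * Cr2O3% = 80 + 9.4240 * 0.9146 = 88.6192 C


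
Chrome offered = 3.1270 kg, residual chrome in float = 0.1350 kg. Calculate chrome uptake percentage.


Formula: Uptake = (offered - residual) / offered * 100
Substituting: Uptake = (3.1270 - 0.1350) / 3.1270 * 100
Result: 95.6828 %


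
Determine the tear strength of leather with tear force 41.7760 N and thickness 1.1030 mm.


Formula: Tear strength = force / thickness
Substituting: Tear strength = 41.7760 / 1.1030
Result: 37.8749 N/mm


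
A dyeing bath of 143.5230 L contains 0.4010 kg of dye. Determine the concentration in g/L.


Formula: Conc = dye_mass(kg) / volume(L) * 1000
Substituting: Conc = 0.4010 / 143.5230 * 1000
Result: 2.7940 g/L


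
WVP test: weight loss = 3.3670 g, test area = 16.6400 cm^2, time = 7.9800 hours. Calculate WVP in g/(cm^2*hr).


Formula: WVP = loss / (area * time)
Substituting: WVP = 3.3670 / (16.6400 * 7.9800)
Result: 0.0253564 g/(cm^2*hr)


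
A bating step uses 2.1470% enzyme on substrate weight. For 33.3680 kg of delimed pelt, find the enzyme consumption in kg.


Formula: Enzyme = substrate * pct / 100
Substituting: Enzyme = 33.3680 * 2.1470 / 100
Result: 0.7164 kg


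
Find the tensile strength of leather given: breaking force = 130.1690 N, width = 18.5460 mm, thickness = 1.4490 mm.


Formula: TS = force / (width * thickness)
Substituting: TS = 130.1690 / (18.5460 * 1.4490)
Result: 4.8438 N/mm^2


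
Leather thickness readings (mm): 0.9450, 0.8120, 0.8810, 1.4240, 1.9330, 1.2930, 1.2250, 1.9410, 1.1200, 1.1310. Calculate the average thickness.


Formula: Average = sum / n
Substituting: Average = 12.7050 / 10
Result: 1.2705 mm


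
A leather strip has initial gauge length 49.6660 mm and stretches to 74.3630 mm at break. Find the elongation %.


Formula: Elongation = (Lf - L0) / L0 * 100
Substituting: Elongation = (74.3630 - 49.6660) / 49.6660 * 100
Result: 49.7262 %


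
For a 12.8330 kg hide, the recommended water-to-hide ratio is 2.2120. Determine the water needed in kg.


Formula: Water = hide_weight * ratio
Substituting: Water = 12.8330 * 2.2120
Result: 28.3866 kg


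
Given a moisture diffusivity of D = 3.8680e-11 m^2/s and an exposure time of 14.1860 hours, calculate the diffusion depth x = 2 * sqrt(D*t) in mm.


t = 14.1860 hr * 3600 = 51069.6000 s
D * t = 3.8680e-11 * 51069.6000 = 1.9754e-06
x = 2 * sqrt(D*t) = 2 * sqrt(1.9754e-06) = 0.00281096 m = 2.8110 mm


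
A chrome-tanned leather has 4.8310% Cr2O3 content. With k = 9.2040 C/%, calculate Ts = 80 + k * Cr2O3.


Formula: Ts = 80 + k * Cr2O3
Substituting: Ts = 80 + 9.2040 * 4.8310
Result: 124.4645 C


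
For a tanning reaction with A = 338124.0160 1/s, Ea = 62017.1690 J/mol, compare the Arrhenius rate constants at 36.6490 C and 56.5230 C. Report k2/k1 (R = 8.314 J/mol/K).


T1 = 36.6490 + 273.15 = 309.7990 K; T2 = 56.5230 + 273.15 = 329.6730 K
k1 = A * exp(-Ea/(R*T1)) = 338124.0160 * exp(-62017.1690/(8.314*309.7990)) = 1.1806e-05 1/s
k2 = A * exp(-Ea/(R*T2)) = 338124.0160 * exp(-62017.1690/(8.314*329.6730)) = 5.0406e-05 1/s
k2/k1 = 5.0406e-05 / 1.1806e-05 = 4.2696


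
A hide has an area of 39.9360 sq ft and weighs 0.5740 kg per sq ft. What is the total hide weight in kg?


Formula: Weight = area * weight_per_sqft
Substituting: Weight = 39.9360 * 0.5740
Result: 22.9233 kg


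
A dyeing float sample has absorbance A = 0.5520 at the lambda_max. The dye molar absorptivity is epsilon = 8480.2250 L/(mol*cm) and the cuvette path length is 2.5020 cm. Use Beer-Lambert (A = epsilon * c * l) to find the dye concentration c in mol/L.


Formula: c = A / (epsilon * l)
Substituting: c = 0.5520 / (8480.2250 * 2.5020)
Result: 2.6016e-05 mol/L


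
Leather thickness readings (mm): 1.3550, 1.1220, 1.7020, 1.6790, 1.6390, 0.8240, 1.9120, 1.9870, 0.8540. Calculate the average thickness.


Formula: Average = sum / n
Substituting: Average = 13.0740 / 9
Result: 1.4527 mm


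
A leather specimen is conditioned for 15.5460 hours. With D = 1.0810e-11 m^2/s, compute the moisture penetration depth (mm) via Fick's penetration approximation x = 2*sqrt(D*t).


t = 15.5460 hr * 3600 = 55965.6000 s
D * t = 1.0810e-11 * 55965.6000 = 6.0499e-07
x = 2 * sqrt(D*t) = 2 * sqrt(6.0499e-07) = 0.00155562 m = 1.5556 mm


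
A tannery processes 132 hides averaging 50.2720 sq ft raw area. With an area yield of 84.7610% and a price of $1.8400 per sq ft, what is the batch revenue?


Raw_total = N * avg_area = 132 * 50.2720 = 6635.9040 sq ft
Finished = Raw_total * yield / 100 = 6635.9040 * 84.7610 / 100 = 5624.6586 sq ft
Value = Finished * price = 5624.6586 * 1.8400 = 10349.3718 $


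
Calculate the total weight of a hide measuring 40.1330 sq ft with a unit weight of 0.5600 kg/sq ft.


Formula: Weight = area * weight_per_sqft
Substituting: Weight = 40.1330 * 0.5600
Result: 22.4745 kg


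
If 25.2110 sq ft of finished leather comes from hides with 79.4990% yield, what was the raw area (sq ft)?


Formula: raw = finished * 100 / yield
Substituting: raw = 25.2110 * 100 / 79.4990
Result: 31.7123 sq ft


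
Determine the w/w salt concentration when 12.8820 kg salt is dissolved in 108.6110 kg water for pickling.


Formula: Conc = salt / (water + salt) * 100
Substituting: Conc = 12.8820 / (108.6110 + 12.8820) * 100
Result: 10.6031 %


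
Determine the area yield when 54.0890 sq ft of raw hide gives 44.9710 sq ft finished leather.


Formula: Yield = finished / raw * 100
Substituting: Yield = 44.9710 / 54.0890 * 100
Result: 83.1426 %


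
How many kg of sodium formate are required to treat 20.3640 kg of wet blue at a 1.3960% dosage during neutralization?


Formula: Neutralizer = substrate * pct / 100
Substituting: Neutralizer = 20.3640 * 1.3960 / 100
Result: 0.2843 kg


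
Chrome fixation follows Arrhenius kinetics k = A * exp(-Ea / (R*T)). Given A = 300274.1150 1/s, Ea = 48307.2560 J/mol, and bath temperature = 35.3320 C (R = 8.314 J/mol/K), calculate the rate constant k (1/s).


T_K = T_C + 273.15 = 35.3320 + 273.15 = 308.4820 K
exponent = -Ea / (R * T_K) = -48307.2560 / (8.314 * 308.4820) = -18.8353
k = A * exp(exponent) = 300274.1150 * exp(-18.8353) = 0.00198359 1/s


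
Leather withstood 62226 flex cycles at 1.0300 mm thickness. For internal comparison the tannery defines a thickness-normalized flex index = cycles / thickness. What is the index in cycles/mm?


Formula: Index = cycles / thickness
Substituting: Index = 62226 / 1.0300
Result: 60413.5922 cycles/mm


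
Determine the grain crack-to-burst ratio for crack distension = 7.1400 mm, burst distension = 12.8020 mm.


Formula: Ratio = crack / burst
Substituting: Ratio = 7.1400 / 12.8020
Result: 0.5577


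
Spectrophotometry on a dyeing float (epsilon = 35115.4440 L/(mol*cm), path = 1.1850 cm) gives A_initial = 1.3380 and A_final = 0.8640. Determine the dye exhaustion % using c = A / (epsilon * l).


c_initial = A_i / (epsilon * l) = 1.3380 / (35115.4440 * 1.1850) = 3.2154e-05 mol/L
c_final = A_f / (epsilon * l) = 0.8640 / (35115.4440 * 1.1850) = 2.0763e-05 mol/L
Exhaustion = (c_initial - c_final) / c_initial * 100 = (3.2154e-05 - 2.0763e-05) / 3.2154e-05 * 100 = 35.4260 %


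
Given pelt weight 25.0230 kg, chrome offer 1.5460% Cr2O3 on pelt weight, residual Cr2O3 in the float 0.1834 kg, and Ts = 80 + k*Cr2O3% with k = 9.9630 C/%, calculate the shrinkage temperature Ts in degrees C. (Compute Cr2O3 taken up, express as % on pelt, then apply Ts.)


Offered = pelt * offer_pct / 100 = 25.0230 * 1.5460 / 100 = 0.3869 kg
Uptake = offered - residual = 0.3869 - 0.1834 = 0.2035 kg
Cr2O3% on pelt = uptake / pelt * 100 = 0.2035 / 25.0230 * 100 = 0.8131 %
Ts = 80 + k * Cr2O3% = 80 + 9.9630 * 0.8131 = 88.1007 C


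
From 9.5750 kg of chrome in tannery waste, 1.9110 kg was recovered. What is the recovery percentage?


Formula: Recovery = recovered / input * 100
Substituting: Recovery = 1.9110 / 9.5750 * 100
Result: 19.9582 %


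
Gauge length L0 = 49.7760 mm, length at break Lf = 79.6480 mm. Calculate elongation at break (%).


Formula: Elongation = (Lf - L0) / L0 * 100
Substituting: Elongation = (79.6480 - 49.7760) / 49.7760 * 100
Result: 60.0129 %


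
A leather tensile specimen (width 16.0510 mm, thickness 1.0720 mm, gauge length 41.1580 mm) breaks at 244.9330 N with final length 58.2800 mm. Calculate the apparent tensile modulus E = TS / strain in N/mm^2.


TS = F / (w * t) = 244.9330 / (16.0510 * 1.0720) = 14.2348 N/mm^2
strain = (Lf - L0) / L0 = (58.2800 - 41.1580) / 41.1580 = 0.4160
E = TS / strain = 14.2348 / 0.4160 = 34.2177 N/mm^2


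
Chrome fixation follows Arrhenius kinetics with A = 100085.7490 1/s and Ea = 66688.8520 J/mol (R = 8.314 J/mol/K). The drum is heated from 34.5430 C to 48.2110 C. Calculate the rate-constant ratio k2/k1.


T1 = 34.5430 + 273.15 = 307.6930 K; T2 = 48.2110 + 273.15 = 321.3610 K
k1 = A * exp(-Ea/(R*T1)) = 100085.7490 * exp(-66688.8520/(8.314*307.6930)) = 4.7722e-07 1/s
k2 = A * exp(-Ea/(R*T2)) = 100085.7490 * exp(-66688.8520/(8.314*321.3610)) = 1.4463e-06 1/s
k2/k1 = 1.4463e-06 / 4.7722e-07 = 3.0306


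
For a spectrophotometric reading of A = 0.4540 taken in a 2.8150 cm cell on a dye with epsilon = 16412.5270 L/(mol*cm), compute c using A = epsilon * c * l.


Formula: c = A / (epsilon * l)
Substituting: c = 0.4540 / (16412.5270 * 2.8150)
Result: 9.8266e-06 mol/L


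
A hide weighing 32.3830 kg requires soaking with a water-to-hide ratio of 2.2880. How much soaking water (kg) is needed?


Formula: Water = hide_weight * ratio
Substituting: Water = 32.3830 * 2.2880
Result: 74.0923 kg


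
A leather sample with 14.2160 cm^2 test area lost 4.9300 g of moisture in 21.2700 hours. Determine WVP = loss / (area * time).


Formula: WVP = loss / (area * time)
Substituting: WVP = 4.9300 / (14.2160 * 21.2700)
Result: 0.0163043 g/(cm^2*hr)


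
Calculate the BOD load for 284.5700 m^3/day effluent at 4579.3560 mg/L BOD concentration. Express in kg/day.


Formula: BOD_load = volume * conc / 1000
Substituting: BOD_load = 284.5700 * 4579.3560 / 1000
Result: 1303.1473 kg/day


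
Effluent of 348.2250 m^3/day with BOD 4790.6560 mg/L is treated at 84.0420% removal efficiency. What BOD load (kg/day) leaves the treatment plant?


Load_in = volume * conc / 1000 = 348.2250 * 4790.6560 / 1000 = 1668.2262 kg/day
Removed = Load_in * eff / 100 = 1668.2262 * 84.0420 / 100 = 1402.0107 kg/day
Load_out = Load_in - Removed = 1668.2262 - 1402.0107 = 266.2155 kg/day


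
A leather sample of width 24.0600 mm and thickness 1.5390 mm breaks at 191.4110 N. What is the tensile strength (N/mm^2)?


Formula: TS = force / (width * thickness)
Substituting: TS = 191.4110 / (24.0600 * 1.5390)
Result: 5.1693 N/mm^2


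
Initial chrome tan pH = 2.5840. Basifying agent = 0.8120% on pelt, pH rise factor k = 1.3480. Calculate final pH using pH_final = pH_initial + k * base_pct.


Formula: pH_final = pH_initial + k * base_pct
Substituting: pH_final = 2.5840 + 1.3480 * 0.8120
Result: 3.6786


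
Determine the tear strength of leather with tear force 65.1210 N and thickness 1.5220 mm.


Formula: Tear strength = force / thickness
Substituting: Tear strength = 65.1210 / 1.5220
Result: 42.7865 N/mm


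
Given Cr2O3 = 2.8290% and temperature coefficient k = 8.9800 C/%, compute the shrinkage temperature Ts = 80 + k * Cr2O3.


Formula: Ts = 80 + k * Cr2O3
Substituting: Ts = 80 + 8.9800 * 2.8290
Result: 105.4044 C


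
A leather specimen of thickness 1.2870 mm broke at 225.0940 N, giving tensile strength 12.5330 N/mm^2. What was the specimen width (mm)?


Formula: w = F / (TS * t)
Substituting: w = 225.0940 / (12.5330 * 1.2870)
Result: 13.9550 mm


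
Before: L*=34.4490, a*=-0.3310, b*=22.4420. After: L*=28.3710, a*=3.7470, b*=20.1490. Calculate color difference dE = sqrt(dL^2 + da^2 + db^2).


dL = -6.0780, da = 4.0780, db = -2.2930
dE = sqrt((-6.0780)^2 + 4.0780^2 + (-2.2930)^2) = 7.6701


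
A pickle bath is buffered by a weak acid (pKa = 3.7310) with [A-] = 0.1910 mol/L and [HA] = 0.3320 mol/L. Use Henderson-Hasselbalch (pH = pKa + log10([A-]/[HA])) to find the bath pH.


ratio = [A-] / [HA] = 0.1910 / 0.3320 = 0.5753
log10(ratio) = -0.2401
pH = pKa + log10(ratio) = 3.7310 - 0.2401 = 3.4909


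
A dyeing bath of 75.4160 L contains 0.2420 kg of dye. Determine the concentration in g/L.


Formula: Conc = dye_mass(kg) / volume(L) * 1000
Substituting: Conc = 0.2420 / 75.4160 * 1000
Result: 3.2089 g/L


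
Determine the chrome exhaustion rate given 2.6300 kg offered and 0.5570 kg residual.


Formula: Uptake = (offered - residual) / offered * 100
Substituting: Uptake = (2.6300 - 0.5570) / 2.6300 * 100
Result: 78.8213 %


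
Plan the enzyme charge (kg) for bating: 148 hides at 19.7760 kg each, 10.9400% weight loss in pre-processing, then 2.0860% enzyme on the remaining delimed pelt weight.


Total_raw = N * avg_wt = 148 * 19.7760 = 2926.8480 kg
Substrate = Total_raw * (1 - loss/100) = 2926.8480 * (1 - 10.9400/100) = 2606.6508 kg
Enzyme = Substrate * pct / 100 = 2606.6508 * 2.0860 / 100 = 54.3747 kg


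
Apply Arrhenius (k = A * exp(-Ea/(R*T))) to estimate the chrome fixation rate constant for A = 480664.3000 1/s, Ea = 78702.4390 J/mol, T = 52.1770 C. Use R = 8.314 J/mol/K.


T_K = T_C + 273.15 = 52.1770 + 273.15 = 325.3270 K
exponent = -Ea / (R * T_K) = -78702.4390 / (8.314 * 325.3270) = -29.0977
k = A * exp(exponent) = 480664.3000 * exp(-29.0977) = 1.1089e-07 1/s


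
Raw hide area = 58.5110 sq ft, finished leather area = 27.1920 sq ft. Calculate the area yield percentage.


Formula: Yield = finished / raw * 100
Substituting: Yield = 27.1920 / 58.5110 * 100
Result: 46.4733 %


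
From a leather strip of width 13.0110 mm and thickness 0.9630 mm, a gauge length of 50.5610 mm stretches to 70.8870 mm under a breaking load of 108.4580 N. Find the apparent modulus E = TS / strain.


TS = F / (w * t) = 108.4580 / (13.0110 * 0.9630) = 8.6561 N/mm^2
strain = (Lf - L0) / L0 = (70.8870 - 50.5610) / 50.5610 = 0.4020
E = TS / strain = 8.6561 / 0.4020 = 21.5322 N/mm^2


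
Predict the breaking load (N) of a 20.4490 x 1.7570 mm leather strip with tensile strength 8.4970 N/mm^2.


Formula: F = TS * w * t
Substituting: F = 8.4970 * 20.4490 * 1.7570
Result: 305.2878 N


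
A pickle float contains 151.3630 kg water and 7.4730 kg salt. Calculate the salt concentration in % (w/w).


Formula: Conc = salt / (water + salt) * 100
Substituting: Conc = 7.4730 / (151.3630 + 7.4730) * 100
Result: 4.7049 %


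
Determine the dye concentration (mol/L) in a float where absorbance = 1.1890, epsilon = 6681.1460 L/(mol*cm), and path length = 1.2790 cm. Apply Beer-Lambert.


Formula: c = A / (epsilon * l)
Substituting: c = 1.1890 / (6681.1460 * 1.2790)
Result: 1.3914e-04 mol/L


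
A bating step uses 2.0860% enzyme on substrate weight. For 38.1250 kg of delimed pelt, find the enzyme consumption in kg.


Formula: Enzyme = substrate * pct / 100
Substituting: Enzyme = 38.1250 * 2.0860 / 100
Result: 0.7953 kg


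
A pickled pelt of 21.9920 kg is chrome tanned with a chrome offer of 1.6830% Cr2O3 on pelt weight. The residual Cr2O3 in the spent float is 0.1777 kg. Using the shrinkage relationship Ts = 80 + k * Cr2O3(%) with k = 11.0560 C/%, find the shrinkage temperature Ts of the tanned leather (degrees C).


Offered = pelt * offer_pct / 100 = 21.9920 * 1.6830 / 100 = 0.3701 kg
Uptake = offered - residual = 0.3701 - 0.1777 = 0.1924 kg
Cr2O3% on pelt = uptake / pelt * 100 = 0.1924 / 21.9920 * 100 = 0.8750 %
Ts = 80 + k * Cr2O3% = 80 + 11.0560 * 0.8750 = 89.6738 C


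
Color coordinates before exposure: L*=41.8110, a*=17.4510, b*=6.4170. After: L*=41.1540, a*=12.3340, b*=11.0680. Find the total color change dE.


dL = -0.6570, da = -5.1170, db = 4.6510
dE = sqrt((-0.6570)^2 + (-5.1170)^2 + 4.6510^2) = 6.9460


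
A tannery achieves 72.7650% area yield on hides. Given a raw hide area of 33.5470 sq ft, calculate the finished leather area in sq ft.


Formula: finished = raw * yield / 100
Substituting: finished = 33.5470 * 72.7650 / 100
Result: 24.4105 sq ft


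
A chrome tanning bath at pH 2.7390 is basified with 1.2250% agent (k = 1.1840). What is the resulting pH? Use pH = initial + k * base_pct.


Formula: pH_final = pH_initial + k * base_pct
Substituting: pH_final = 2.7390 + 1.1840 * 1.2250
Result: 4.1894


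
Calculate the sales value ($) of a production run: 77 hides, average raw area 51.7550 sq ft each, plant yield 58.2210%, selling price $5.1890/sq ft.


Raw_total = N * avg_area = 77 * 51.7550 = 3985.1350 sq ft
Finished = Raw_total * yield / 100 = 3985.1350 * 58.2210 / 100 = 2320.1854 sq ft
Value = Finished * price = 2320.1854 * 5.1890 = 12039.4423 $


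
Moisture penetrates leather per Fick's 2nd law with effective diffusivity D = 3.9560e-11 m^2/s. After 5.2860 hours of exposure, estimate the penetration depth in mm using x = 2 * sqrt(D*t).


t = 5.2860 hr * 3600 = 19029.6000 s
D * t = 3.9560e-11 * 19029.6000 = 7.5281e-07
x = 2 * sqrt(D*t) = 2 * sqrt(7.5281e-07) = 0.00173529 m = 1.7353 mm


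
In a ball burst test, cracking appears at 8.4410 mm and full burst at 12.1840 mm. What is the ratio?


Formula: Ratio = crack / burst
Substituting: Ratio = 8.4410 / 12.1840
Result: 0.6928


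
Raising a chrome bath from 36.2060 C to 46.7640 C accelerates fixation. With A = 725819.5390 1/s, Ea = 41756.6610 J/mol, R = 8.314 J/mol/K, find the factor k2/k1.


T1 = 36.2060 + 273.15 = 309.3560 K; T2 = 46.7640 + 273.15 = 319.9140 K
k1 = A * exp(-Ea/(R*T1)) = 725819.5390 * exp(-41756.6610/(8.314*309.3560)) = 0.0645622 1/s
k2 = A * exp(-Ea/(R*T2)) = 725819.5390 * exp(-41756.6610/(8.314*319.9140)) = 0.1103 1/s
k2/k1 = 0.1103 / 0.0645622 = 1.7088


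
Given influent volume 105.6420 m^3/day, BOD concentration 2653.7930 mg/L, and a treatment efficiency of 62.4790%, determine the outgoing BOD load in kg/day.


Load_in = volume * conc / 1000 = 105.6420 * 2653.7930 / 1000 = 280.3520 kg/day
Removed = Load_in * eff / 100 = 280.3520 * 62.4790 / 100 = 175.1611 kg/day
Load_out = Load_in - Removed = 280.3520 - 175.1611 = 105.1909 kg/day


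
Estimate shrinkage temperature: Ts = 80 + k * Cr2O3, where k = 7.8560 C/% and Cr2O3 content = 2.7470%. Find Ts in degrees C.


Formula: Ts = 80 + k * Cr2O3
Substituting: Ts = 80 + 7.8560 * 2.7470
Result: 101.5804 C


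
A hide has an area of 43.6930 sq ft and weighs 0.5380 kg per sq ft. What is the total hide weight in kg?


Formula: Weight = area * weight_per_sqft
Substituting: Weight = 43.6930 * 0.5380
Result: 23.5068 kg


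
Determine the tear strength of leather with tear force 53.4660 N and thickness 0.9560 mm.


Formula: Tear strength = force / thickness
Substituting: Tear strength = 53.4660 / 0.9560
Result: 55.9268 N/mm


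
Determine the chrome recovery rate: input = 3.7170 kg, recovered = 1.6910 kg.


Formula: Recovery = recovered / input * 100
Substituting: Recovery = 1.6910 / 3.7170 * 100
Result: 45.4937 %


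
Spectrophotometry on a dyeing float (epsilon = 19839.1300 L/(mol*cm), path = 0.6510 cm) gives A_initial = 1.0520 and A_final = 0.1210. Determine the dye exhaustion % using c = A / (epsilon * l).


c_initial = A_i / (epsilon * l) = 1.0520 / (19839.1300 * 0.6510) = 8.1454e-05 mol/L
c_final = A_f / (epsilon * l) = 0.1210 / (19839.1300 * 0.6510) = 9.3688e-06 mol/L
Exhaustion = (c_initial - c_final) / c_initial * 100 = (8.1454e-05 - 9.3688e-06) / 8.1454e-05 * 100 = 88.4981 %


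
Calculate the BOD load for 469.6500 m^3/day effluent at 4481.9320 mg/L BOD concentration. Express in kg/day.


Formula: BOD_load = volume * conc / 1000
Substituting: BOD_load = 469.6500 * 4481.9320 / 1000
Result: 2104.9394 kg/day


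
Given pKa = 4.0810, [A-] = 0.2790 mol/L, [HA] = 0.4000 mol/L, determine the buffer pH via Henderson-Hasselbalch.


ratio = [A-] / [HA] = 0.2790 / 0.4000 = 0.6975
log10(ratio) = -0.1565
pH = pKa + log10(ratio) = 4.0810 - 0.1565 = 3.9245


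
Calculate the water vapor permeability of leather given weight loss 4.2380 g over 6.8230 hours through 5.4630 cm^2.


Formula: WVP = loss / (area * time)
Substituting: WVP = 4.2380 / (5.4630 * 6.8230)
Result: 0.1137 g/(cm^2*hr)


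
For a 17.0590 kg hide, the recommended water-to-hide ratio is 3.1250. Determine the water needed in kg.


Formula: Water = hide_weight * ratio
Substituting: Water = 17.0590 * 3.1250
Result: 53.3094 kg


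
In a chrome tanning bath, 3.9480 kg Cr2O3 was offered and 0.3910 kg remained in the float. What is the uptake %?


Formula: Uptake = (offered - residual) / offered * 100
Substituting: Uptake = (3.9480 - 0.3910) / 3.9480 * 100
Result: 90.0963 %


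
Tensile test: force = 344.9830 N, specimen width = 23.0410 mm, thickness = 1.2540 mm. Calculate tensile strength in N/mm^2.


Formula: TS = force / (width * thickness)
Substituting: TS = 344.9830 / (23.0410 * 1.2540)
Result: 11.9398 N/mm^2


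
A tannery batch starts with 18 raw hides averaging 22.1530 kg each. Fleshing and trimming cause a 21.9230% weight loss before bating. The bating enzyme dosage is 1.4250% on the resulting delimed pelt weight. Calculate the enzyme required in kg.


Total_raw = N * avg_wt = 18 * 22.1530 = 398.7540 kg
Substrate = Total_raw * (1 - loss/100) = 398.7540 * (1 - 21.9230/100) = 311.3352 kg
Enzyme = Substrate * pct / 100 = 311.3352 * 1.4250 / 100 = 4.4365 kg


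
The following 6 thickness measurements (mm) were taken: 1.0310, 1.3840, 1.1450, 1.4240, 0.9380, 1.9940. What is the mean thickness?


Formula: Average = sum / n
Substituting: Average = 7.9160 / 6
Result: 1.3193 mm


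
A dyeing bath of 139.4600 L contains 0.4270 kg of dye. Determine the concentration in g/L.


Formula: Conc = dye_mass(kg) / volume(L) * 1000
Substituting: Conc = 0.4270 / 139.4600 * 1000
Result: 3.0618 g/L


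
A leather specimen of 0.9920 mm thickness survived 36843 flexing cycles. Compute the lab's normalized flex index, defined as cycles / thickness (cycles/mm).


Formula: Index = cycles / thickness
Substituting: Index = 36843 / 0.9920
Result: 37140.1210 cycles/mm


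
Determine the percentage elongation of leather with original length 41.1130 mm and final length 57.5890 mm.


Formula: Elongation = (Lf - L0) / L0 * 100
Substituting: Elongation = (57.5890 - 41.1130) / 41.1130 * 100
Result: 40.0749 %


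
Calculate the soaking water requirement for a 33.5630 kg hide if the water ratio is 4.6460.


Formula: Water = hide_weight * ratio
Substituting: Water = 33.5630 * 4.6460
Result: 155.9337 kg


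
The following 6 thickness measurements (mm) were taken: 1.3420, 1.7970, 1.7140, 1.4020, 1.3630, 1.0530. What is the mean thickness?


Formula: Average = sum / n
Substituting: Average = 8.6710 / 6
Result: 1.4452 mm


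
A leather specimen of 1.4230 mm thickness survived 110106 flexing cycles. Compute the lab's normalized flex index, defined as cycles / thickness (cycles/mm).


Formula: Index = cycles / thickness
Substituting: Index = 110106 / 1.4230
Result: 77375.9663 cycles/mm


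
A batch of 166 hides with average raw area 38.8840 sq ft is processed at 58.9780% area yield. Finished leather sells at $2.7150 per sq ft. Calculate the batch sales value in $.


Raw_total = N * avg_area = 166 * 38.8840 = 6454.7440 sq ft
Finished = Raw_total * yield / 100 = 6454.7440 * 58.9780 / 100 = 3806.8789 sq ft
Value = Finished * price = 3806.8789 * 2.7150 = 10335.6763 $


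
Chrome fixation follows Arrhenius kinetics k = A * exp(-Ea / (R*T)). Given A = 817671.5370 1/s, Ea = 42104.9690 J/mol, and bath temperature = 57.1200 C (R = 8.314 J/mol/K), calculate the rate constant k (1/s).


T_K = T_C + 273.15 = 57.1200 + 273.15 = 330.2700 K
exponent = -Ea / (R * T_K) = -42104.9690 / (8.314 * 330.2700) = -15.3340
k = A * exp(exponent) = 817671.5370 * exp(-15.3340) = 0.1791 1/s


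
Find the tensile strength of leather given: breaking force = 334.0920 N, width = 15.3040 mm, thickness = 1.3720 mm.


Formula: TS = force / (width * thickness)
Substituting: TS = 334.0920 / (15.3040 * 1.3720)
Result: 15.9113 N/mm^2


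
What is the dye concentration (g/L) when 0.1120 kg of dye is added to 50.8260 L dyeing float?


Formula: Conc = dye_mass(kg) / volume(L) * 1000
Substituting: Conc = 0.1120 / 50.8260 * 1000
Result: 2.2036 g/L


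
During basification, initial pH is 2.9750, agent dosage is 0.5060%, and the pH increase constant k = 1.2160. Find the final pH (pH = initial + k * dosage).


Formula: pH_final = pH_initial + k * base_pct
Substituting: pH_final = 2.9750 + 1.2160 * 0.5060
Result: 3.5903


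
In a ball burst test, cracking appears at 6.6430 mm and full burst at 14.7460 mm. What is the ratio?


Formula: Ratio = crack / burst
Substituting: Ratio = 6.6430 / 14.7460
Result: 0.4505


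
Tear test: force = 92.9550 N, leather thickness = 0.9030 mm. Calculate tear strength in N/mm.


Formula: Tear strength = force / thickness
Substituting: Tear strength = 92.9550 / 0.9030
Result: 102.9402 N/mm


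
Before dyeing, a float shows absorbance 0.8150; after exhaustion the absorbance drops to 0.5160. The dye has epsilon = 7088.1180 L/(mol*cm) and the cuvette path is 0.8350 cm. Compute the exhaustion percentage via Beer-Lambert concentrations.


c_initial = A_i / (epsilon * l) = 0.8150 / (7088.1180 * 0.8350) = 1.3770e-04 mol/L
c_final = A_f / (epsilon * l) = 0.5160 / (7088.1180 * 0.8350) = 8.7183e-05 mol/L
Exhaustion = (c_initial - c_final) / c_initial * 100 = (1.3770e-04 - 8.7183e-05) / 1.3770e-04 * 100 = 36.6871 %


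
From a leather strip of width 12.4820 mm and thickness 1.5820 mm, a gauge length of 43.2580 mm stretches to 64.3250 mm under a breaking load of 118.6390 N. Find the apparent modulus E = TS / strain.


TS = F / (w * t) = 118.6390 / (12.4820 * 1.5820) = 6.0081 N/mm^2
strain = (Lf - L0) / L0 = (64.3250 - 43.2580) / 43.2580 = 0.4870
E = TS / strain = 6.0081 / 0.4870 = 12.3367 N/mm^2


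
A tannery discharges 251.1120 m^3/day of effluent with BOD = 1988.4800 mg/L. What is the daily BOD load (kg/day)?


Formula: BOD_load = volume * conc / 1000
Substituting: BOD_load = 251.1120 * 1988.4800 / 1000
Result: 499.3312 kg/day


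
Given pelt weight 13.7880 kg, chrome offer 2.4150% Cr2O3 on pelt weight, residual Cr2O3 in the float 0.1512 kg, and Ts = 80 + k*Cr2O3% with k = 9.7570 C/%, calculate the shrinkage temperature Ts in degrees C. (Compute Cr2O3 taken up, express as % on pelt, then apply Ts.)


Offered = pelt * offer_pct / 100 = 13.7880 * 2.4150 / 100 = 0.3330 kg
Uptake = offered - residual = 0.3330 - 0.1512 = 0.1818 kg
Cr2O3% on pelt = uptake / pelt * 100 = 0.1818 / 13.7880 * 100 = 1.3184 %
Ts = 80 + k * Cr2O3% = 80 + 9.7570 * 1.3184 = 92.8636 C


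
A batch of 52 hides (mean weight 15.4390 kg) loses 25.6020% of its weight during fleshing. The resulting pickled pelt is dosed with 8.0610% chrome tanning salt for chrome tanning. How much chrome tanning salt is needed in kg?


Total_raw = N * avg_wt = 52 * 15.4390 = 802.8280 kg
Substrate = Total_raw * (1 - loss/100) = 802.8280 * (1 - 25.6020/100) = 597.2880 kg
Chrome = Substrate * pct / 100 = 597.2880 * 8.0610 / 100 = 48.1474 kg


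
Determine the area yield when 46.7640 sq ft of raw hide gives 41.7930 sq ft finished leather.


Formula: Yield = finished / raw * 100
Substituting: Yield = 41.7930 / 46.7640 * 100
Result: 89.3700 %


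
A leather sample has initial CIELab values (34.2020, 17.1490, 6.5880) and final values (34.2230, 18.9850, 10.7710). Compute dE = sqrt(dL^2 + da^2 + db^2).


dL = 0.021, da = 1.8360, db = 4.1830
dE = sqrt(0.021^2 + 1.8360^2 + 4.1830^2) = 4.5682


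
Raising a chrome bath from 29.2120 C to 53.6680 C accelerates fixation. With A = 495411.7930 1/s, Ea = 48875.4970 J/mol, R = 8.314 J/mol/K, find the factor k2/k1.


T1 = 29.2120 + 273.15 = 302.3620 K; T2 = 53.6680 + 273.15 = 326.8180 K
k1 = A * exp(-Ea/(R*T1)) = 495411.7930 * exp(-48875.4970/(8.314*302.3620)) = 0.00178304 1/s
k2 = A * exp(-Ea/(R*T2)) = 495411.7930 * exp(-48875.4970/(8.314*326.8180)) = 0.00763863 1/s
k2/k1 = 0.00763863 / 0.00178304 = 4.2841


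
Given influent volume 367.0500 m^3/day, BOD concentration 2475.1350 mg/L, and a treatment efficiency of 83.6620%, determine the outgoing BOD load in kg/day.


Load_in = volume * conc / 1000 = 367.0500 * 2475.1350 / 1000 = 908.4983 kg/day
Removed = Load_in * eff / 100 = 908.4983 * 83.6620 / 100 = 760.0678 kg/day
Load_out = Load_in - Removed = 908.4983 - 760.0678 = 148.4305 kg/day


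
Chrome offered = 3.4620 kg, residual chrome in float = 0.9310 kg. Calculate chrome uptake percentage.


Formula: Uptake = (offered - residual) / offered * 100
Substituting: Uptake = (3.4620 - 0.9310) / 3.4620 * 100
Result: 73.1080 %


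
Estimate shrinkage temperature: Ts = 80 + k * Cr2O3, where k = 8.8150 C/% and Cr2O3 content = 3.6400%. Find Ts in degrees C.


Formula: Ts = 80 + k * Cr2O3
Substituting: Ts = 80 + 8.8150 * 3.6400
Result: 112.0866 C


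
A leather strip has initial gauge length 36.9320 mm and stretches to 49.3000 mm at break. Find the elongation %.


Formula: Elongation = (Lf - L0) / L0 * 100
Substituting: Elongation = (49.3000 - 36.9320) / 36.9320 * 100
Result: 33.4886 %


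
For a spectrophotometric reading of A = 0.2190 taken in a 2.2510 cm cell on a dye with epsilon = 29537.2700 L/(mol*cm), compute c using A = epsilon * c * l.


Formula: c = A / (epsilon * l)
Substituting: c = 0.2190 / (29537.2700 * 2.2510)
Result: 3.2938e-06 mol/L


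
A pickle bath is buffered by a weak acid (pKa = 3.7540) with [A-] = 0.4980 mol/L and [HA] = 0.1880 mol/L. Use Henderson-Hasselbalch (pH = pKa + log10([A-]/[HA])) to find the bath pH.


ratio = [A-] / [HA] = 0.4980 / 0.1880 = 2.6489
log10(ratio) = 0.4231
pH = pKa + log10(ratio) = 3.7540 + 0.4231 = 4.1771


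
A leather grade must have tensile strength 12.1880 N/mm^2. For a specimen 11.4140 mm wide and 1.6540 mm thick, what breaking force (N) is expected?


Formula: F = TS * w * t
Substituting: F = 12.1880 * 11.4140 * 1.6540
Result: 230.0943 N


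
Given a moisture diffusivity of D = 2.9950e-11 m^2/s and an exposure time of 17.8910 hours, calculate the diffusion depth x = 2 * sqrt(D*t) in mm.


t = 17.8910 hr * 3600 = 64407.6000 s
D * t = 2.9950e-11 * 64407.6000 = 1.9290e-06
x = 2 * sqrt(D*t) = 2 * sqrt(1.9290e-06) = 0.00277777 m = 2.7778 mm


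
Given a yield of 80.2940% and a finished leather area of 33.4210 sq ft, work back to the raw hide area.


Formula: raw = finished * 100 / yield
Substituting: raw = 33.4210 * 100 / 80.2940
Result: 41.6233 sq ft


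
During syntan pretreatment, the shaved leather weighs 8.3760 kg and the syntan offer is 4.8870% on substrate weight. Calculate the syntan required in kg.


Formula: Syntan = substrate * pct / 100
Substituting: Syntan = 8.3760 * 4.8870 / 100
Result: 0.4093 kg


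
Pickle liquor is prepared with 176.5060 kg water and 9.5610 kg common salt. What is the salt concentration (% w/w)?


Formula: Conc = salt / (water + salt) * 100
Substituting: Conc = 9.5610 / (176.5060 + 9.5610) * 100
Result: 5.1385 %


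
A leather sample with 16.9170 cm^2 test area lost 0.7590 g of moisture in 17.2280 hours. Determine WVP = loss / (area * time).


Formula: WVP = loss / (area * time)
Substituting: WVP = 0.7590 / (16.9170 * 17.2280)
Result: 0.00260426 g/(cm^2*hr)


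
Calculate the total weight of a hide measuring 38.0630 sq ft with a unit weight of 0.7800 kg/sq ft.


Formula: Weight = area * weight_per_sqft
Substituting: Weight = 38.0630 * 0.7800
Result: 29.6891 kg


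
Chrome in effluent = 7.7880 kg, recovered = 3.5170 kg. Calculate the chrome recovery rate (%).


Formula: Recovery = recovered / input * 100
Substituting: Recovery = 3.5170 / 7.7880 * 100
Result: 45.1592 %


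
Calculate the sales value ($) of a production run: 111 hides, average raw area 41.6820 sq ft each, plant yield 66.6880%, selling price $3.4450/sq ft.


Raw_total = N * avg_area = 111 * 41.6820 = 4626.7020 sq ft
Finished = Raw_total * yield / 100 = 4626.7020 * 66.6880 / 100 = 3085.4550 sq ft
Value = Finished * price = 3085.4550 * 3.4450 = 10629.3926 $


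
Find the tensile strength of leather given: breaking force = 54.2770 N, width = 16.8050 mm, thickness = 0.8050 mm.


Formula: TS = force / (width * thickness)
Substituting: TS = 54.2770 / (16.8050 * 0.8050)
Result: 4.0122 N/mm^2


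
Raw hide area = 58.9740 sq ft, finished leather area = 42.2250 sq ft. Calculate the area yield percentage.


Formula: Yield = finished / raw * 100
Substituting: Yield = 42.2250 / 58.9740 * 100
Result: 71.5993 %


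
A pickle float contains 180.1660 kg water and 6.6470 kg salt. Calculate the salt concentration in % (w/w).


Formula: Conc = salt / (water + salt) * 100
Substituting: Conc = 6.6470 / (180.1660 + 6.6470) * 100
Result: 3.5581 %


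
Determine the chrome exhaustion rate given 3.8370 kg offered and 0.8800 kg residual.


Formula: Uptake = (offered - residual) / offered * 100
Substituting: Uptake = (3.8370 - 0.8800) / 3.8370 * 100
Result: 77.0654 %


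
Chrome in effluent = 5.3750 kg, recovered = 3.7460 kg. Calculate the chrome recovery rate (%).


Formula: Recovery = recovered / input * 100
Substituting: Recovery = 3.7460 / 5.3750 * 100
Result: 69.6930 %


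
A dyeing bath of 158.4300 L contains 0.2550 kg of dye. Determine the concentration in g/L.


Formula: Conc = dye_mass(kg) / volume(L) * 1000
Substituting: Conc = 0.2550 / 158.4300 * 1000
Result: 1.6095 g/L


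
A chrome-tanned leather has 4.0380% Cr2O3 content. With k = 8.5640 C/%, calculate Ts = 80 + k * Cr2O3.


Formula: Ts = 80 + k * Cr2O3
Substituting: Ts = 80 + 8.5640 * 4.0380
Result: 114.5814 C


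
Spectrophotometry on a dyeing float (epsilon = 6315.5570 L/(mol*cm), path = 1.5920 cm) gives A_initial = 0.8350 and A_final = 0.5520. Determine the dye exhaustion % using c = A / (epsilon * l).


c_initial = A_i / (epsilon * l) = 0.8350 / (6315.5570 * 1.5920) = 8.3048e-05 mol/L
c_final = A_f / (epsilon * l) = 0.5520 / (6315.5570 * 1.5920) = 5.4902e-05 mol/L
Exhaustion = (c_initial - c_final) / c_initial * 100 = (8.3048e-05 - 5.4902e-05) / 8.3048e-05 * 100 = 33.8922 %


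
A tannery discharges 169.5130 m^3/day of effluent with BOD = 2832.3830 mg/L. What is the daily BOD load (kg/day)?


Formula: BOD_load = volume * conc / 1000
Substituting: BOD_load = 169.5130 * 2832.3830 / 1000
Result: 480.1257 kg/day


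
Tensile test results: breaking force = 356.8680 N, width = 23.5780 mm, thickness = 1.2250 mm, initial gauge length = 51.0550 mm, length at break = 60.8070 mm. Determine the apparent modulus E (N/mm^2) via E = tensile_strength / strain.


TS = F / (w * t) = 356.8680 / (23.5780 * 1.2250) = 12.3556 N/mm^2
strain = (Lf - L0) / L0 = (60.8070 - 51.0550) / 51.0550 = 0.1910
E = TS / strain = 12.3556 / 0.1910 = 64.6858 N/mm^2


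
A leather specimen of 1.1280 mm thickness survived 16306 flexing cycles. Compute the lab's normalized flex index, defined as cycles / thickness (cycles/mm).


Formula: Index = cycles / thickness
Substituting: Index = 16306 / 1.1280
Result: 14455.6738 cycles/mm


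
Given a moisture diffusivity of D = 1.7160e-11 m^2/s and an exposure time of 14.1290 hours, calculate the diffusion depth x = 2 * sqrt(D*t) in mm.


t = 14.1290 hr * 3600 = 50864.4000 s
D * t = 1.7160e-11 * 50864.4000 = 8.7283e-07
x = 2 * sqrt(D*t) = 2 * sqrt(8.7283e-07) = 0.00186851 m = 1.8685 mm


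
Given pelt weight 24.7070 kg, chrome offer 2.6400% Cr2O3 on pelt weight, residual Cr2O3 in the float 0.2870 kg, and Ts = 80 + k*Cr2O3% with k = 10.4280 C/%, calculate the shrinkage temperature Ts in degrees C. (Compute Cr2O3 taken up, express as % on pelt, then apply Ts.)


Offered = pelt * offer_pct / 100 = 24.7070 * 2.6400 / 100 = 0.6523 kg
Uptake = offered - residual = 0.6523 - 0.2870 = 0.3653 kg
Cr2O3% on pelt = uptake / pelt * 100 = 0.3653 / 24.7070 * 100 = 1.4784 %
Ts = 80 + k * Cr2O3% = 80 + 10.4280 * 1.4784 = 95.4166 C


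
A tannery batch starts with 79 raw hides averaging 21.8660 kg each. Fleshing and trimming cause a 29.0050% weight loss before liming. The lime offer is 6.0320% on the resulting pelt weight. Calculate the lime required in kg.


Total_raw = N * avg_wt = 79 * 21.8660 = 1727.4140 kg
Substrate = Total_raw * (1 - loss/100) = 1727.4140 * (1 - 29.0050/100) = 1226.3776 kg
Lime = Substrate * pct / 100 = 1226.3776 * 6.0320 / 100 = 73.9751 kg


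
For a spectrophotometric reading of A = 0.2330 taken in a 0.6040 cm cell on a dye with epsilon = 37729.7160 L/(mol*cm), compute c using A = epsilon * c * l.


Formula: c = A / (epsilon * l)
Substituting: c = 0.2330 / (37729.7160 * 0.6040)
Result: 1.0224e-05 mol/L


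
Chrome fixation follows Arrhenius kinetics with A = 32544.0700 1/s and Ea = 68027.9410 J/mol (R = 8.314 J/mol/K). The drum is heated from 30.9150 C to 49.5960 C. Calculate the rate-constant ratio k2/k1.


T1 = 30.9150 + 273.15 = 304.0650 K; T2 = 49.5960 + 273.15 = 322.7460 K
k1 = A * exp(-Ea/(R*T1)) = 32544.0700 * exp(-68027.9410/(8.314*304.0650)) = 6.6940e-08 1/s
k2 = A * exp(-Ea/(R*T2)) = 32544.0700 * exp(-68027.9410/(8.314*322.7460)) = 3.1778e-07 1/s
k2/k1 = 3.1778e-07 / 6.6940e-08 = 4.7473


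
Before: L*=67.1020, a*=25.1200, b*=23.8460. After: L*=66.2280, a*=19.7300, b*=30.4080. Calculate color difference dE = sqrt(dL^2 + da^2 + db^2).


dL = -0.8740, da = -5.3900, db = 6.5620
dE = sqrt((-0.8740)^2 + (-5.3900)^2 + 6.5620^2) = 8.5367


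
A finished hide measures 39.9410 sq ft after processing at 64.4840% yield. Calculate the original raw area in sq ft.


Formula: raw = finished * 100 / yield
Substituting: raw = 39.9410 * 100 / 64.4840
Result: 61.9394 sq ft


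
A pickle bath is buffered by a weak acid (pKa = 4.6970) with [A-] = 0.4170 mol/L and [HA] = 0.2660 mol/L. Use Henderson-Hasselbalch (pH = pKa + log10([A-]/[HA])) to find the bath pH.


ratio = [A-] / [HA] = 0.4170 / 0.2660 = 1.5677
log10(ratio) = 0.1953
pH = pKa + log10(ratio) = 4.6970 + 0.1953 = 4.8923


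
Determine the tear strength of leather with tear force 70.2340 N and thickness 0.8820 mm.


Formula: Tear strength = force / thickness
Substituting: Tear strength = 70.2340 / 0.8820
Result: 79.6304 N/mm


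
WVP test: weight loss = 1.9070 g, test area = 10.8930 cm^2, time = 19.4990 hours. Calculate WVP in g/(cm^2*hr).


Formula: WVP = loss / (area * time)
Substituting: WVP = 1.9070 / (10.8930 * 19.4990)
Result: 0.00897823 g/(cm^2*hr)


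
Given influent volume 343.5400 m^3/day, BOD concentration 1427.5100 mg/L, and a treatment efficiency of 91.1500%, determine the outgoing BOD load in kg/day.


Load_in = volume * conc / 1000 = 343.5400 * 1427.5100 / 1000 = 490.4068 kg/day
Removed = Load_in * eff / 100 = 490.4068 * 91.1500 / 100 = 447.0058 kg/day
Load_out = Load_in - Removed = 490.4068 - 447.0058 = 43.4010 kg/day


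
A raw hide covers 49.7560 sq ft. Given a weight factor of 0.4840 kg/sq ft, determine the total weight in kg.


Formula: Weight = area * weight_per_sqft
Substituting: Weight = 49.7560 * 0.4840
Result: 24.0819 kg


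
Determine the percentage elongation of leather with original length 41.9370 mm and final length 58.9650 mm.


Formula: Elongation = (Lf - L0) / L0 * 100
Substituting: Elongation = (58.9650 - 41.9370) / 41.9370 * 100
Result: 40.6038 %
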